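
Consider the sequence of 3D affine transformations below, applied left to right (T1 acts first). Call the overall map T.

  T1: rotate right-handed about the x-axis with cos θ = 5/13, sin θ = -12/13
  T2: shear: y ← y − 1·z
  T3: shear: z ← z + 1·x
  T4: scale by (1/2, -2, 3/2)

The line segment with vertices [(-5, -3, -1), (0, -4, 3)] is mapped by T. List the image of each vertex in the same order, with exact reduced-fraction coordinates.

T1 rotate right-handed about the x-axis with cos θ = 5/13, sin θ = -12/13: (-5, -3, -1) → (-5, -27/13, 31/13); (0, -4, 3) → (0, 16/13, 63/13)
T2 shear: y ← y − 1·z: (-5, -27/13, 31/13) → (-5, -58/13, 31/13); (0, 16/13, 63/13) → (0, -47/13, 63/13)
T3 shear: z ← z + 1·x: (-5, -58/13, 31/13) → (-5, -58/13, -34/13); (0, -47/13, 63/13) → (0, -47/13, 63/13)
T4 scale by (1/2, -2, 3/2): (-5, -58/13, -34/13) → (-5/2, 116/13, -51/13); (0, -47/13, 63/13) → (0, 94/13, 189/26)

image vertices: (-5/2, 116/13, -51/13), (0, 94/13, 189/26)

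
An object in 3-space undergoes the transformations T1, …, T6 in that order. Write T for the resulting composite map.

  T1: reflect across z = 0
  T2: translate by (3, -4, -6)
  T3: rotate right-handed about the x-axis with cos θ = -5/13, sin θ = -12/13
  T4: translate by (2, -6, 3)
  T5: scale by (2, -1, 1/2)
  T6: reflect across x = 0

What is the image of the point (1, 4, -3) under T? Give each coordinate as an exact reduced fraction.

T1 reflect across z = 0: (1, 4, -3) → (1, 4, 3)
T2 translate by (3, -4, -6): (1, 4, 3) → (4, 0, -3)
T3 rotate right-handed about the x-axis with cos θ = -5/13, sin θ = -12/13: (4, 0, -3) → (4, -36/13, 15/13)
T4 translate by (2, -6, 3): (4, -36/13, 15/13) → (6, -114/13, 54/13)
T5 scale by (2, -1, 1/2): (6, -114/13, 54/13) → (12, 114/13, 27/13)
T6 reflect across x = 0: (12, 114/13, 27/13) → (-12, 114/13, 27/13)

T(p) = (-12, 114/13, 27/13)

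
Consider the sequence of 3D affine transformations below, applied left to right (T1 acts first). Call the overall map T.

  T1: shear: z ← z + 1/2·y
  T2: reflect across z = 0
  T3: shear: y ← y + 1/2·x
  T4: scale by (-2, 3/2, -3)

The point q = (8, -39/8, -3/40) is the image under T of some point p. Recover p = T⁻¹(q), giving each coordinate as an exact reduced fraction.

T1 = [1 0 0 0; 0 1 0 0; 0 1/2 1 0; 0 0 0 1]
T2·T1 = [1 0 0 0; 0 1 0 0; 0 -1/2 -1 0; 0 0 0 1]
T3·…·T1 = [1 0 0 0; 1/2 1 0 0; 0 -1/2 -1 0; 0 0 0 1]
T4·…·T1 = [-2 0 0 0; 3/4 3/2 0 0; 0 3/2 3 0; 0 0 0 1]
det M = -9; M⁻¹ = [-1/2 0 0 0; 1/4 2/3 0 0; -1/8 -1/3 1/3 0; 0 0 0 1]
M⁻¹ · (8, -39/8, -3/40)ᵀ = (-4, -5/4, 3/5)ᵀ

p = (-4, -5/4, 3/5)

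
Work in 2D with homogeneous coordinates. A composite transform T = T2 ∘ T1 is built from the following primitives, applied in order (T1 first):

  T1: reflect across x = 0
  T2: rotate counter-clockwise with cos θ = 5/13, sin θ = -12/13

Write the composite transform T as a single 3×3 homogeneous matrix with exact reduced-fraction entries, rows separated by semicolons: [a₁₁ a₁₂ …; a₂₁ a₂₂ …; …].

T = [-5/13 12/13 0; 12/13 5/13 0; 0 0 1]

T1 = [-1 0 0; 0 1 0; 0 0 1]
T2·T1 = [-5/13 12/13 0; 12/13 5/13 0; 0 0 1]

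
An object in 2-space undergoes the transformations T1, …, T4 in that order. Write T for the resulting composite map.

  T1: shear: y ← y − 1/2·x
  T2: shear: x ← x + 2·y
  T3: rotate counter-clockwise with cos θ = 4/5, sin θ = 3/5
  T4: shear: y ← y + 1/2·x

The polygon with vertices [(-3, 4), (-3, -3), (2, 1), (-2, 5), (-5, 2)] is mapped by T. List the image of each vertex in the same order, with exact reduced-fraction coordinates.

T1 shear: y ← y − 1/2·x: (-3, 4) → (-3, 11/2); (-3, -3) → (-3, -3/2); (2, 1) → (2, 0); (-2, 5) → (-2, 6); (-5, 2) → (-5, 9/2)
T2 shear: x ← x + 2·y: (-3, 11/2) → (8, 11/2); (-3, -3/2) → (-6, -3/2); (2, 0) → (2, 0); (-2, 6) → (10, 6); (-5, 9/2) → (4, 9/2)
T3 rotate counter-clockwise with cos θ = 4/5, sin θ = 3/5: (8, 11/2) → (31/10, 46/5); (-6, -3/2) → (-39/10, -24/5); (2, 0) → (8/5, 6/5); (10, 6) → (22/5, 54/5); (4, 9/2) → (1/2, 6)
T4 shear: y ← y + 1/2·x: (31/10, 46/5) → (31/10, 43/4); (-39/10, -24/5) → (-39/10, -27/4); (8/5, 6/5) → (8/5, 2); (22/5, 54/5) → (22/5, 13); (1/2, 6) → (1/2, 25/4)

image vertices: (31/10, 43/4), (-39/10, -27/4), (8/5, 2), (22/5, 13), (1/2, 25/4)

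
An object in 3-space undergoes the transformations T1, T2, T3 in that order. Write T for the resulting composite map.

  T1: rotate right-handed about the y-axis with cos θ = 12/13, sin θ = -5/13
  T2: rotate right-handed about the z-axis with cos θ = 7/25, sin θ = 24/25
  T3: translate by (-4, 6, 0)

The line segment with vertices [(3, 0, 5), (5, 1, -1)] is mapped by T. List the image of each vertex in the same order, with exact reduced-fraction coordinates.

T1 rotate right-handed about the y-axis with cos θ = 12/13, sin θ = -5/13: (3, 0, 5) → (11/13, 0, 75/13); (5, 1, -1) → (5, 1, 1)
T2 rotate right-handed about the z-axis with cos θ = 7/25, sin θ = 24/25: (11/13, 0, 75/13) → (77/325, 264/325, 75/13); (5, 1, 1) → (11/25, 127/25, 1)
T3 translate by (-4, 6, 0): (77/325, 264/325, 75/13) → (-1223/325, 2214/325, 75/13); (11/25, 127/25, 1) → (-89/25, 277/25, 1)

image vertices: (-1223/325, 2214/325, 75/13), (-89/25, 277/25, 1)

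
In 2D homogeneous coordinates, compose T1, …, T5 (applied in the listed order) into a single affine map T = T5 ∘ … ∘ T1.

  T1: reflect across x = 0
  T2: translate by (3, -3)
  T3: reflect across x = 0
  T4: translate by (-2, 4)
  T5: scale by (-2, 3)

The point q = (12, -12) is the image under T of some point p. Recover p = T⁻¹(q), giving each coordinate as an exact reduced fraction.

T1 = [-1 0 0; 0 1 0; 0 0 1]
T2·T1 = [-1 0 3; 0 1 -3; 0 0 1]
T3·…·T1 = [1 0 -3; 0 1 -3; 0 0 1]
T4·…·T1 = [1 0 -5; 0 1 1; 0 0 1]
T5·…·T1 = [-2 0 10; 0 3 3; 0 0 1]
det M = -6; M⁻¹ = [-1/2 0 5; 0 1/3 -1; 0 0 1]
M⁻¹ · (12, -12)ᵀ = (-1, -5)ᵀ

p = (-1, -5)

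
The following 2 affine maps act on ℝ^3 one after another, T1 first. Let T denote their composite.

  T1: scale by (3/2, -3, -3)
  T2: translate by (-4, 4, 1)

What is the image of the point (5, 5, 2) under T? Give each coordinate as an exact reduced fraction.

T(p) = (7/2, -11, -5)

T1 scale by (3/2, -3, -3): (5, 5, 2) → (15/2, -15, -6)
T2 translate by (-4, 4, 1): (15/2, -15, -6) → (7/2, -11, -5)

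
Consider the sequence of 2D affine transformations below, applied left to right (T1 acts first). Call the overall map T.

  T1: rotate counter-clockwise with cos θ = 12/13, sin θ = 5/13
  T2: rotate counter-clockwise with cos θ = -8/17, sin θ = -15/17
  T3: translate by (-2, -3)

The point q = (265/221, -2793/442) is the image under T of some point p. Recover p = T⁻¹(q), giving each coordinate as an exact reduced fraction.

p = (3, 7/2)

T1 = [12/13 -5/13 0; 5/13 12/13 0; 0 0 1]
T2·T1 = [-21/221 220/221 0; -220/221 -21/221 0; 0 0 1]
T3·…·T1 = [-21/221 220/221 -2; -220/221 -21/221 -3; 0 0 1]
det M = 1; M⁻¹ = [-21/221 -220/221 -54/17; 220/221 -21/221 29/17; 0 0 1]
M⁻¹ · (265/221, -2793/442)ᵀ = (3, 7/2)ᵀ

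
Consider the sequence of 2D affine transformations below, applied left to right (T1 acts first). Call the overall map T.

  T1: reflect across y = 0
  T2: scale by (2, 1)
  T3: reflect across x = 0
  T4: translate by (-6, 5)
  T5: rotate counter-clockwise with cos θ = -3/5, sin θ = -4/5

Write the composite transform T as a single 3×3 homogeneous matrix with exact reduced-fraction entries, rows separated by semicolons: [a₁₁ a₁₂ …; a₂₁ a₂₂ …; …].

T = [6/5 -4/5 38/5; 8/5 3/5 9/5; 0 0 1]

T1 = [1 0 0; 0 -1 0; 0 0 1]
T2·T1 = [2 0 0; 0 -1 0; 0 0 1]
T3·…·T1 = [-2 0 0; 0 -1 0; 0 0 1]
T4·…·T1 = [-2 0 -6; 0 -1 5; 0 0 1]
T5·…·T1 = [6/5 -4/5 38/5; 8/5 3/5 9/5; 0 0 1]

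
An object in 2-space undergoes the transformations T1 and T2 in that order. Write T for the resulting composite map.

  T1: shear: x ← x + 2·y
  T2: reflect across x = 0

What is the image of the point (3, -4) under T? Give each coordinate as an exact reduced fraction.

T(p) = (5, -4)

T1 shear: x ← x + 2·y: (3, -4) → (-5, -4)
T2 reflect across x = 0: (-5, -4) → (5, -4)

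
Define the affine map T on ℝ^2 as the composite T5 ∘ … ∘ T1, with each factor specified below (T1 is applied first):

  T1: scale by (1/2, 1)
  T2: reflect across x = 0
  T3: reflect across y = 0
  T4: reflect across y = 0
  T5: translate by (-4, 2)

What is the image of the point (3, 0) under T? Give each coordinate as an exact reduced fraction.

T1 scale by (1/2, 1): (3, 0) → (3/2, 0)
T2 reflect across x = 0: (3/2, 0) → (-3/2, 0)
T3 reflect across y = 0: (-3/2, 0) → (-3/2, 0)
T4 reflect across y = 0: (-3/2, 0) → (-3/2, 0)
T5 translate by (-4, 2): (-3/2, 0) → (-11/2, 2)

T(p) = (-11/2, 2)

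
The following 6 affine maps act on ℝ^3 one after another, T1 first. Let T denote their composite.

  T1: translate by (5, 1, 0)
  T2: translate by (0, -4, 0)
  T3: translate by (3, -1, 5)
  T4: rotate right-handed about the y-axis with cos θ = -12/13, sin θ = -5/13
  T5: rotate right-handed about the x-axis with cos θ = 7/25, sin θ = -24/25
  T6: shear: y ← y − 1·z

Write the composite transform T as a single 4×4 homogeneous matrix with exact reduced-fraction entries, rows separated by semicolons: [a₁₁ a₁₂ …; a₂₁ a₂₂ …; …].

T = [-12/13 0 -5/13 -121/13; 17/65 31/25 -204/325 -1952/325; 7/65 -24/25 -84/325 1108/325; 0 0 0 1]

T1 = [1 0 0 5; 0 1 0 1; 0 0 1 0; 0 0 0 1]
T2·T1 = [1 0 0 5; 0 1 0 -3; 0 0 1 0; 0 0 0 1]
T3·…·T1 = [1 0 0 8; 0 1 0 -4; 0 0 1 5; 0 0 0 1]
T4·…·T1 = [-12/13 0 -5/13 -121/13; 0 1 0 -4; 5/13 0 -12/13 -20/13; 0 0 0 1]
T5·…·T1 = [-12/13 0 -5/13 -121/13; 24/65 7/25 -288/325 -844/325; 7/65 -24/25 -84/325 1108/325; 0 0 0 1]
T6·…·T1 = [-12/13 0 -5/13 -121/13; 17/65 31/25 -204/325 -1952/325; 7/65 -24/25 -84/325 1108/325; 0 0 0 1]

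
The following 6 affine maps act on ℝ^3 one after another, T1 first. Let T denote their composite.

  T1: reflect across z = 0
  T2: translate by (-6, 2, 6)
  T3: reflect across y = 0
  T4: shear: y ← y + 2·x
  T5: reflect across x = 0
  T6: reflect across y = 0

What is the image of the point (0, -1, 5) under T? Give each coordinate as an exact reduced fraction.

T(p) = (6, 13, 1)

T1 reflect across z = 0: (0, -1, 5) → (0, -1, -5)
T2 translate by (-6, 2, 6): (0, -1, -5) → (-6, 1, 1)
T3 reflect across y = 0: (-6, 1, 1) → (-6, -1, 1)
T4 shear: y ← y + 2·x: (-6, -1, 1) → (-6, -13, 1)
T5 reflect across x = 0: (-6, -13, 1) → (6, -13, 1)
T6 reflect across y = 0: (6, -13, 1) → (6, 13, 1)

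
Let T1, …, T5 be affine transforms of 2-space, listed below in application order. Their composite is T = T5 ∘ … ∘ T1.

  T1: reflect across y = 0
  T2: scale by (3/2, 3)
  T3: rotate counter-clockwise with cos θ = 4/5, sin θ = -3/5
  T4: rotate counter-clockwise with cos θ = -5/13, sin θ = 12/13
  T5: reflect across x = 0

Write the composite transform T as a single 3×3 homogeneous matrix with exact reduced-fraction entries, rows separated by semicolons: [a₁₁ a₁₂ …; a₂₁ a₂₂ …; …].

T = [-24/65 -189/65 0; 189/130 -48/65 0; 0 0 1]

T1 = [1 0 0; 0 -1 0; 0 0 1]
T2·T1 = [3/2 0 0; 0 -3 0; 0 0 1]
T3·…·T1 = [6/5 -9/5 0; -9/10 -12/5 0; 0 0 1]
T4·…·T1 = [24/65 189/65 0; 189/130 -48/65 0; 0 0 1]
T5·…·T1 = [-24/65 -189/65 0; 189/130 -48/65 0; 0 0 1]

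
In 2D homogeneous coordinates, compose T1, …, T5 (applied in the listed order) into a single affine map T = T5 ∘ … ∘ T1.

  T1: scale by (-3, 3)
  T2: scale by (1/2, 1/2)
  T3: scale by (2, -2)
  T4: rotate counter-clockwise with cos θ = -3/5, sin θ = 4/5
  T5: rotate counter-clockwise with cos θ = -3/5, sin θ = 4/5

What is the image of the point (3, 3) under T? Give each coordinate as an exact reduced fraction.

T1 scale by (-3, 3): (3, 3) → (-9, 9)
T2 scale by (1/2, 1/2): (-9, 9) → (-9/2, 9/2)
T3 scale by (2, -2): (-9/2, 9/2) → (-9, -9)
T4 rotate counter-clockwise with cos θ = -3/5, sin θ = 4/5: (-9, -9) → (63/5, -9/5)
T5 rotate counter-clockwise with cos θ = -3/5, sin θ = 4/5: (63/5, -9/5) → (-153/25, 279/25)

T(p) = (-153/25, 279/25)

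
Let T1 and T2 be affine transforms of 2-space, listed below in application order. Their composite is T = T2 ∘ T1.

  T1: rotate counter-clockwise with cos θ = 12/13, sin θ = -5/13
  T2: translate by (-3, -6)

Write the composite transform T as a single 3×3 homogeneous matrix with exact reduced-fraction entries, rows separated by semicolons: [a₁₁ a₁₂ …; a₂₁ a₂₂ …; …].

T1 = [12/13 5/13 0; -5/13 12/13 0; 0 0 1]
T2·T1 = [12/13 5/13 -3; -5/13 12/13 -6; 0 0 1]

T = [12/13 5/13 -3; -5/13 12/13 -6; 0 0 1]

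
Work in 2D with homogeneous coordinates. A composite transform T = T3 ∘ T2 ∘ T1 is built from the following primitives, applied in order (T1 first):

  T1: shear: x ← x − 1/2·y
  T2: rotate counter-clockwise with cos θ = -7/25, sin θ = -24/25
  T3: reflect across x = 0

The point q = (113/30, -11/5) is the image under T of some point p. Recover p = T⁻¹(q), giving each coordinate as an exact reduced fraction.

T1 = [1 -1/2 0; 0 1 0; 0 0 1]
T2·T1 = [-7/25 11/10 0; -24/25 1/5 0; 0 0 1]
T3·…·T1 = [7/25 -11/10 0; -24/25 1/5 0; 0 0 1]
det M = -1; M⁻¹ = [-1/5 -11/10 0; -24/25 -7/25 0; 0 0 1]
M⁻¹ · (113/30, -11/5)ᵀ = (5/3, -3)ᵀ

p = (5/3, -3)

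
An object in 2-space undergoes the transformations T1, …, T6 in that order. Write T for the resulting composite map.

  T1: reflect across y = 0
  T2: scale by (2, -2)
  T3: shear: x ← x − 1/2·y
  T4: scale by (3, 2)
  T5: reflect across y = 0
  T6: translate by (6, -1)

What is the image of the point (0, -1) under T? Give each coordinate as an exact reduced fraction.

T(p) = (9, 3)

T1 reflect across y = 0: (0, -1) → (0, 1)
T2 scale by (2, -2): (0, 1) → (0, -2)
T3 shear: x ← x − 1/2·y: (0, -2) → (1, -2)
T4 scale by (3, 2): (1, -2) → (3, -4)
T5 reflect across y = 0: (3, -4) → (3, 4)
T6 translate by (6, -1): (3, 4) → (9, 3)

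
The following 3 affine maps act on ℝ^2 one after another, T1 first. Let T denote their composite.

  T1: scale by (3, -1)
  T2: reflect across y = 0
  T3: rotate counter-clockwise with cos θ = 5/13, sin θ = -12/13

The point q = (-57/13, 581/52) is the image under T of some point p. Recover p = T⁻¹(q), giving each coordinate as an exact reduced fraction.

T1 = [3 0 0; 0 -1 0; 0 0 1]
T2·T1 = [3 0 0; 0 1 0; 0 0 1]
T3·…·T1 = [15/13 12/13 0; -36/13 5/13 0; 0 0 1]
det M = 3; M⁻¹ = [5/39 -4/13 0; 12/13 5/13 0; 0 0 1]
M⁻¹ · (-57/13, 581/52)ᵀ = (-4, 1/4)ᵀ

p = (-4, 1/4)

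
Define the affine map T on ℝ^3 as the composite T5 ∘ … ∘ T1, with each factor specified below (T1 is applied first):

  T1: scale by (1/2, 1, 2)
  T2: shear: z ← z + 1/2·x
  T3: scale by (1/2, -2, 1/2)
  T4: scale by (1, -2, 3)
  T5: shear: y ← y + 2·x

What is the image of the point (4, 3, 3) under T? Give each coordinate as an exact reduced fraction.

T(p) = (1, 14, 21/2)

T1 scale by (1/2, 1, 2): (4, 3, 3) → (2, 3, 6)
T2 shear: z ← z + 1/2·x: (2, 3, 6) → (2, 3, 7)
T3 scale by (1/2, -2, 1/2): (2, 3, 7) → (1, -6, 7/2)
T4 scale by (1, -2, 3): (1, -6, 7/2) → (1, 12, 21/2)
T5 shear: y ← y + 2·x: (1, 12, 21/2) → (1, 14, 21/2)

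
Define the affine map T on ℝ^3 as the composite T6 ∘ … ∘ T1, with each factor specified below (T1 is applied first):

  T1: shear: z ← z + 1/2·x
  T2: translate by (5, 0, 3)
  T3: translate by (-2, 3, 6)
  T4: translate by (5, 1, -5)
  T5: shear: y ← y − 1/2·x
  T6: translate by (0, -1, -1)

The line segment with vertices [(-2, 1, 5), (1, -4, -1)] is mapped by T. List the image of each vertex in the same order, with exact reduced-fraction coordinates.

image vertices: (6, 1, 7), (9, -11/2, 5/2)

T1 shear: z ← z + 1/2·x: (-2, 1, 5) → (-2, 1, 4); (1, -4, -1) → (1, -4, -1/2)
T2 translate by (5, 0, 3): (-2, 1, 4) → (3, 1, 7); (1, -4, -1/2) → (6, -4, 5/2)
T3 translate by (-2, 3, 6): (3, 1, 7) → (1, 4, 13); (6, -4, 5/2) → (4, -1, 17/2)
T4 translate by (5, 1, -5): (1, 4, 13) → (6, 5, 8); (4, -1, 17/2) → (9, 0, 7/2)
T5 shear: y ← y − 1/2·x: (6, 5, 8) → (6, 2, 8); (9, 0, 7/2) → (9, -9/2, 7/2)
T6 translate by (0, -1, -1): (6, 2, 8) → (6, 1, 7); (9, -9/2, 7/2) → (9, -11/2, 5/2)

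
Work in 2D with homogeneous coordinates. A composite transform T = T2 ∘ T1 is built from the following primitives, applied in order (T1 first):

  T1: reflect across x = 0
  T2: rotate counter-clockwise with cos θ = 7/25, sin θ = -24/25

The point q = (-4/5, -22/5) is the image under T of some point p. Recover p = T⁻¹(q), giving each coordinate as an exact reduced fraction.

p = (-4, -2)

T1 = [-1 0 0; 0 1 0; 0 0 1]
T2·T1 = [-7/25 24/25 0; 24/25 7/25 0; 0 0 1]
det M = -1; M⁻¹ = [-7/25 24/25 0; 24/25 7/25 0; 0 0 1]
M⁻¹ · (-4/5, -22/5)ᵀ = (-4, -2)ᵀ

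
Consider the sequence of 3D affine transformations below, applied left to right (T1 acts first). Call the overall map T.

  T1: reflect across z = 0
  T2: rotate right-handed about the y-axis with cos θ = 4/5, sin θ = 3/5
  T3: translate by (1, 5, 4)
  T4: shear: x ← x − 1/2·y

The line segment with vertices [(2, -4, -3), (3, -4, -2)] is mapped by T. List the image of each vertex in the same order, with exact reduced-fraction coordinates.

image vertices: (39/10, 1, 26/5), (41/10, 1, 19/5)

T1 reflect across z = 0: (2, -4, -3) → (2, -4, 3); (3, -4, -2) → (3, -4, 2)
T2 rotate right-handed about the y-axis with cos θ = 4/5, sin θ = 3/5: (2, -4, 3) → (17/5, -4, 6/5); (3, -4, 2) → (18/5, -4, -1/5)
T3 translate by (1, 5, 4): (17/5, -4, 6/5) → (22/5, 1, 26/5); (18/5, -4, -1/5) → (23/5, 1, 19/5)
T4 shear: x ← x − 1/2·y: (22/5, 1, 26/5) → (39/10, 1, 26/5); (23/5, 1, 19/5) → (41/10, 1, 19/5)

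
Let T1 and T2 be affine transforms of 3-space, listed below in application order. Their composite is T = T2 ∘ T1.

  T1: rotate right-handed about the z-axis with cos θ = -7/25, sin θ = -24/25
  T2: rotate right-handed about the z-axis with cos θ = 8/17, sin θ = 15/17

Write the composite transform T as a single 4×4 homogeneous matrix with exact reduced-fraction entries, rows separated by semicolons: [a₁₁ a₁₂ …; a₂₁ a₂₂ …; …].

T1 = [-7/25 24/25 0 0; -24/25 -7/25 0 0; 0 0 1 0; 0 0 0 1]
T2·T1 = [304/425 297/425 0 0; -297/425 304/425 0 0; 0 0 1 0; 0 0 0 1]

T = [304/425 297/425 0 0; -297/425 304/425 0 0; 0 0 1 0; 0 0 0 1]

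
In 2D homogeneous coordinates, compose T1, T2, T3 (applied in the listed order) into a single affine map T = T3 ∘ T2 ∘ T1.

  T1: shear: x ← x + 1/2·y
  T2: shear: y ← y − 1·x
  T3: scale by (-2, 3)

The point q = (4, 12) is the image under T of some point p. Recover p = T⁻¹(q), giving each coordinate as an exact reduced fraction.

p = (-3, 2)

T1 = [1 1/2 0; 0 1 0; 0 0 1]
T2·T1 = [1 1/2 0; -1 1/2 0; 0 0 1]
T3·…·T1 = [-2 -1 0; -3 3/2 0; 0 0 1]
det M = -6; M⁻¹ = [-1/4 -1/6 0; -1/2 1/3 0; 0 0 1]
M⁻¹ · (4, 12)ᵀ = (-3, 2)ᵀ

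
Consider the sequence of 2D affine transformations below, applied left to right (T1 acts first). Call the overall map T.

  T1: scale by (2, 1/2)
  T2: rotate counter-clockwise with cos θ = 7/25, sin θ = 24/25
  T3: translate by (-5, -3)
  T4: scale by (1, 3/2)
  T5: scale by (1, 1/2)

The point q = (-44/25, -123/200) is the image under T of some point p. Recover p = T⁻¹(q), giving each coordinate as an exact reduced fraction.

p = (3/2, -5)

T1 = [2 0 0; 0 1/2 0; 0 0 1]
T2·T1 = [14/25 -12/25 0; 48/25 7/50 0; 0 0 1]
T3·…·T1 = [14/25 -12/25 -5; 48/25 7/50 -3; 0 0 1]
T4·…·T1 = [14/25 -12/25 -5; 72/25 21/100 -9/2; 0 0 1]
T5·…·T1 = [14/25 -12/25 -5; 36/25 21/200 -9/4; 0 0 1]
det M = 3/4; M⁻¹ = [7/50 16/25 107/50; -48/25 56/75 -198/25; 0 0 1]
M⁻¹ · (-44/25, -123/200)ᵀ = (3/2, -5)ᵀ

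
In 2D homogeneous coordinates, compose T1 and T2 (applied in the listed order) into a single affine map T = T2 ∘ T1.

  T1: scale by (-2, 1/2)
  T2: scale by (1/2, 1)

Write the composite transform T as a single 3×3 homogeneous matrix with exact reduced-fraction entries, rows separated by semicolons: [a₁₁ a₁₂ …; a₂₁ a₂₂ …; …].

T1 = [-2 0 0; 0 1/2 0; 0 0 1]
T2·T1 = [-1 0 0; 0 1/2 0; 0 0 1]

T = [-1 0 0; 0 1/2 0; 0 0 1]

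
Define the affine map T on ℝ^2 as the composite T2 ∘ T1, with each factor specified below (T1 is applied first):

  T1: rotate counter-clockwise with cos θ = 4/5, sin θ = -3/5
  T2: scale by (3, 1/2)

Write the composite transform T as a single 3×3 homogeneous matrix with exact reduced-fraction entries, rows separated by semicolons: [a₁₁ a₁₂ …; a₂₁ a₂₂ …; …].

T = [12/5 9/5 0; -3/10 2/5 0; 0 0 1]

T1 = [4/5 3/5 0; -3/5 4/5 0; 0 0 1]
T2·T1 = [12/5 9/5 0; -3/10 2/5 0; 0 0 1]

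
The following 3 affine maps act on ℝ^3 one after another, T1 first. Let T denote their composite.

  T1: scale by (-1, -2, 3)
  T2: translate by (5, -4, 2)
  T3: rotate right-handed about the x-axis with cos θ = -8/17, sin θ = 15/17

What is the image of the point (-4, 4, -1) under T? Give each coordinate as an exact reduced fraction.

T1 scale by (-1, -2, 3): (-4, 4, -1) → (4, -8, -3)
T2 translate by (5, -4, 2): (4, -8, -3) → (9, -12, -1)
T3 rotate right-handed about the x-axis with cos θ = -8/17, sin θ = 15/17: (9, -12, -1) → (9, 111/17, -172/17)

T(p) = (9, 111/17, -172/17)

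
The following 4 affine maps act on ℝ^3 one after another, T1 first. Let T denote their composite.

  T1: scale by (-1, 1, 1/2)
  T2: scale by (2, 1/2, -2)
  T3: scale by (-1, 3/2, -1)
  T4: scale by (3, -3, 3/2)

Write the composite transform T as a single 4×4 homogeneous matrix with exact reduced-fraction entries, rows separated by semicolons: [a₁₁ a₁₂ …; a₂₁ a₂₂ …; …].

T1 = [-1 0 0 0; 0 1 0 0; 0 0 1/2 0; 0 0 0 1]
T2·T1 = [-2 0 0 0; 0 1/2 0 0; 0 0 -1 0; 0 0 0 1]
T3·…·T1 = [2 0 0 0; 0 3/4 0 0; 0 0 1 0; 0 0 0 1]
T4·…·T1 = [6 0 0 0; 0 -9/4 0 0; 0 0 3/2 0; 0 0 0 1]

T = [6 0 0 0; 0 -9/4 0 0; 0 0 3/2 0; 0 0 0 1]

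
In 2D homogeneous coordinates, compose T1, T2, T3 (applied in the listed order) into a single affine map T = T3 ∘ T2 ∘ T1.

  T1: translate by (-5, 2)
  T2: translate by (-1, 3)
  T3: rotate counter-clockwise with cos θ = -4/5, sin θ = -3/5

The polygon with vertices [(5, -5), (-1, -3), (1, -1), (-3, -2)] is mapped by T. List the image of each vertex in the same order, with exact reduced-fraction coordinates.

image vertices: (4/5, 3/5), (34/5, 13/5), (32/5, -1/5), (9, 3)

T1 translate by (-5, 2): (5, -5) → (0, -3); (-1, -3) → (-6, -1); (1, -1) → (-4, 1); (-3, -2) → (-8, 0)
T2 translate by (-1, 3): (0, -3) → (-1, 0); (-6, -1) → (-7, 2); (-4, 1) → (-5, 4); (-8, 0) → (-9, 3)
T3 rotate counter-clockwise with cos θ = -4/5, sin θ = -3/5: (-1, 0) → (4/5, 3/5); (-7, 2) → (34/5, 13/5); (-5, 4) → (32/5, -1/5); (-9, 3) → (9, 3)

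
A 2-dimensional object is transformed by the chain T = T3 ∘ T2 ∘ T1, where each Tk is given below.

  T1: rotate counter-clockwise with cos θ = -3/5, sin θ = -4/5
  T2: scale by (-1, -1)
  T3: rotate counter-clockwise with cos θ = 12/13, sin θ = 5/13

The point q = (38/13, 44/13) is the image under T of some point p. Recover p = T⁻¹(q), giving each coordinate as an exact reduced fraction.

T1 = [-3/5 4/5 0; -4/5 -3/5 0; 0 0 1]
T2·T1 = [3/5 -4/5 0; 4/5 3/5 0; 0 0 1]
T3·…·T1 = [16/65 -63/65 0; 63/65 16/65 0; 0 0 1]
det M = 1; M⁻¹ = [16/65 63/65 0; -63/65 16/65 0; 0 0 1]
M⁻¹ · (38/13, 44/13)ᵀ = (4, -2)ᵀ

p = (4, -2)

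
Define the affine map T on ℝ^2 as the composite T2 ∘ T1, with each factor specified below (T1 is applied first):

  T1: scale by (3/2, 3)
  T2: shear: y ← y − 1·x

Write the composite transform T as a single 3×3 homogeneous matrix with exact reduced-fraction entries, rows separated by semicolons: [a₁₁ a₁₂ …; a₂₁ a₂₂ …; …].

T = [3/2 0 0; -3/2 3 0; 0 0 1]

T1 = [3/2 0 0; 0 3 0; 0 0 1]
T2·T1 = [3/2 0 0; -3/2 3 0; 0 0 1]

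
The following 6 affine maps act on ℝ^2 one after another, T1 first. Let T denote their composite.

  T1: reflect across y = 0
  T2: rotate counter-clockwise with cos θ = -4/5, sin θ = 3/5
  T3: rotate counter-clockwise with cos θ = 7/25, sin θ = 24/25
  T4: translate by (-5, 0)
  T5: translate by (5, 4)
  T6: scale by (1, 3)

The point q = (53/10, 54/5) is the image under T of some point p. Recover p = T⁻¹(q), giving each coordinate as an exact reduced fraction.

T1 = [1 0 0; 0 -1 0; 0 0 1]
T2·T1 = [-4/5 3/5 0; 3/5 4/5 0; 0 0 1]
T3·…·T1 = [-4/5 -3/5 0; -3/5 4/5 0; 0 0 1]
T4·…·T1 = [-4/5 -3/5 -5; -3/5 4/5 0; 0 0 1]
T5·…·T1 = [-4/5 -3/5 0; -3/5 4/5 4; 0 0 1]
T6·…·T1 = [-4/5 -3/5 0; -9/5 12/5 12; 0 0 1]
det M = -3; M⁻¹ = [-4/5 -1/5 12/5; -3/5 4/15 -16/5; 0 0 1]
M⁻¹ · (53/10, 54/5)ᵀ = (-4, -7/2)ᵀ

p = (-4, -7/2)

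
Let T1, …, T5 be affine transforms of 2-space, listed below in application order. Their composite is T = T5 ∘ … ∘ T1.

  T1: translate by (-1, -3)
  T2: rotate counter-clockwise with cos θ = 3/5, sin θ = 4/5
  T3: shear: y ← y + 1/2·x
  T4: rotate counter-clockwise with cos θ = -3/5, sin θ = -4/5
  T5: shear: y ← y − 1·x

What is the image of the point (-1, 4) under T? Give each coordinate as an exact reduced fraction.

T(p) = (-2/5, 16/5)

T1 translate by (-1, -3): (-1, 4) → (-2, 1)
T2 rotate counter-clockwise with cos θ = 3/5, sin θ = 4/5: (-2, 1) → (-2, -1)
T3 shear: y ← y + 1/2·x: (-2, -1) → (-2, -2)
T4 rotate counter-clockwise with cos θ = -3/5, sin θ = -4/5: (-2, -2) → (-2/5, 14/5)
T5 shear: y ← y − 1·x: (-2/5, 14/5) → (-2/5, 16/5)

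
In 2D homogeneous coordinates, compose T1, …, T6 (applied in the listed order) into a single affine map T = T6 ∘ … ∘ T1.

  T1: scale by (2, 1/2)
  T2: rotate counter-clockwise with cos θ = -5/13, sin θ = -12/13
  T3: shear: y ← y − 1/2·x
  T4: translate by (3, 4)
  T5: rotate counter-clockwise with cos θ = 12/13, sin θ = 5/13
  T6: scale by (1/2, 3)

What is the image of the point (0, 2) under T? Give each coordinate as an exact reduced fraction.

T(p) = (407/338, 2241/169)

T1 scale by (2, 1/2): (0, 2) → (0, 1)
T2 rotate counter-clockwise with cos θ = -5/13, sin θ = -12/13: (0, 1) → (12/13, -5/13)
T3 shear: y ← y − 1/2·x: (12/13, -5/13) → (12/13, -11/13)
T4 translate by (3, 4): (12/13, -11/13) → (51/13, 41/13)
T5 rotate counter-clockwise with cos θ = 12/13, sin θ = 5/13: (51/13, 41/13) → (407/169, 747/169)
T6 scale by (1/2, 3): (407/169, 747/169) → (407/338, 2241/169)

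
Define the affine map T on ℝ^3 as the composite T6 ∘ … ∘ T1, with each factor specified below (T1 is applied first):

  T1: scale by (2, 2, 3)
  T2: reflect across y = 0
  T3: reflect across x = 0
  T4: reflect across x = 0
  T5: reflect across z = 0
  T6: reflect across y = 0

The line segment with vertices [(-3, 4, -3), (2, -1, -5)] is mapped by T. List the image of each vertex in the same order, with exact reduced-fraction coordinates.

T1 scale by (2, 2, 3): (-3, 4, -3) → (-6, 8, -9); (2, -1, -5) → (4, -2, -15)
T2 reflect across y = 0: (-6, 8, -9) → (-6, -8, -9); (4, -2, -15) → (4, 2, -15)
T3 reflect across x = 0: (-6, -8, -9) → (6, -8, -9); (4, 2, -15) → (-4, 2, -15)
T4 reflect across x = 0: (6, -8, -9) → (-6, -8, -9); (-4, 2, -15) → (4, 2, -15)
T5 reflect across z = 0: (-6, -8, -9) → (-6, -8, 9); (4, 2, -15) → (4, 2, 15)
T6 reflect across y = 0: (-6, -8, 9) → (-6, 8, 9); (4, 2, 15) → (4, -2, 15)

image vertices: (-6, 8, 9), (4, -2, 15)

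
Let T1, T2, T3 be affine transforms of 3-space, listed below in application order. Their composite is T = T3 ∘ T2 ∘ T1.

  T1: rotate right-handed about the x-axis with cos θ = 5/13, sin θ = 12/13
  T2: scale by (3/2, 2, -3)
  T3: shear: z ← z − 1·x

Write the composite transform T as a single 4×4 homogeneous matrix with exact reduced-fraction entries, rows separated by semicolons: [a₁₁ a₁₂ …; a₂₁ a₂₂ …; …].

T = [3/2 0 0 0; 0 10/13 -24/13 0; -3/2 -36/13 -15/13 0; 0 0 0 1]

T1 = [1 0 0 0; 0 5/13 -12/13 0; 0 12/13 5/13 0; 0 0 0 1]
T2·T1 = [3/2 0 0 0; 0 10/13 -24/13 0; 0 -36/13 -15/13 0; 0 0 0 1]
T3·…·T1 = [3/2 0 0 0; 0 10/13 -24/13 0; -3/2 -36/13 -15/13 0; 0 0 0 1]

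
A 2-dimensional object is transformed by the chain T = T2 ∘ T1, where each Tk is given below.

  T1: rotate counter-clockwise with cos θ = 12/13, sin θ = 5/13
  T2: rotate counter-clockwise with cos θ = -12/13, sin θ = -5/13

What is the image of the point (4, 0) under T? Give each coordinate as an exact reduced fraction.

T1 rotate counter-clockwise with cos θ = 12/13, sin θ = 5/13: (4, 0) → (48/13, 20/13)
T2 rotate counter-clockwise with cos θ = -12/13, sin θ = -5/13: (48/13, 20/13) → (-476/169, -480/169)

T(p) = (-476/169, -480/169)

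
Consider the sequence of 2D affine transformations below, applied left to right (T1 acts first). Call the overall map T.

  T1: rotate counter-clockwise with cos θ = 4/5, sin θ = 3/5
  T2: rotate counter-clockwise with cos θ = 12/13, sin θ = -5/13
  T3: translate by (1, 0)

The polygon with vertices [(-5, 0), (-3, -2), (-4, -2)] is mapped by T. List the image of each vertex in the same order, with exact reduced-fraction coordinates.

image vertices: (-50/13, -16/13), (-92/65, -174/65), (-31/13, -38/13)

T1 rotate counter-clockwise with cos θ = 4/5, sin θ = 3/5: (-5, 0) → (-4, -3); (-3, -2) → (-6/5, -17/5); (-4, -2) → (-2, -4)
T2 rotate counter-clockwise with cos θ = 12/13, sin θ = -5/13: (-4, -3) → (-63/13, -16/13); (-6/5, -17/5) → (-157/65, -174/65); (-2, -4) → (-44/13, -38/13)
T3 translate by (1, 0): (-63/13, -16/13) → (-50/13, -16/13); (-157/65, -174/65) → (-92/65, -174/65); (-44/13, -38/13) → (-31/13, -38/13)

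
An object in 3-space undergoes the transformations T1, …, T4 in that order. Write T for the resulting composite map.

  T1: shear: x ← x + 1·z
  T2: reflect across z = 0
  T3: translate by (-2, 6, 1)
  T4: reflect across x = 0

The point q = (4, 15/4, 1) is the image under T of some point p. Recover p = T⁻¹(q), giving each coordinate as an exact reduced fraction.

T1 = [1 0 1 0; 0 1 0 0; 0 0 1 0; 0 0 0 1]
T2·T1 = [1 0 1 0; 0 1 0 0; 0 0 -1 0; 0 0 0 1]
T3·…·T1 = [1 0 1 -2; 0 1 0 6; 0 0 -1 1; 0 0 0 1]
T4·…·T1 = [-1 0 -1 2; 0 1 0 6; 0 0 -1 1; 0 0 0 1]
det M = 1; M⁻¹ = [-1 0 1 1; 0 1 0 -6; 0 0 -1 1; 0 0 0 1]
M⁻¹ · (4, 15/4, 1)ᵀ = (-2, -9/4, 0)ᵀ

p = (-2, -9/4, 0)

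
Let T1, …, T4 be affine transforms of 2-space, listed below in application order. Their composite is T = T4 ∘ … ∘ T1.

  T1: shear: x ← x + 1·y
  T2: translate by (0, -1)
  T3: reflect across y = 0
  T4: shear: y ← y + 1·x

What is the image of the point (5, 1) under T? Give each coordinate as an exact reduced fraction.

T(p) = (6, 6)

T1 shear: x ← x + 1·y: (5, 1) → (6, 1)
T2 translate by (0, -1): (6, 1) → (6, 0)
T3 reflect across y = 0: (6, 0) → (6, 0)
T4 shear: y ← y + 1·x: (6, 0) → (6, 6)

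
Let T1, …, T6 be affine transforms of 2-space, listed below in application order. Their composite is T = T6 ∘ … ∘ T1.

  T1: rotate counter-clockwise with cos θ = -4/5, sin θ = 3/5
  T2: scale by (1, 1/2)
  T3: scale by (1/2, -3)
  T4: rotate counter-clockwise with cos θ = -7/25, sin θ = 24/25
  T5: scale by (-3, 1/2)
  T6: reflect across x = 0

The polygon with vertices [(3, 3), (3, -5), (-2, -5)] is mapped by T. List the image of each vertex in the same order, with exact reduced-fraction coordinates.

T1 rotate counter-clockwise with cos θ = -4/5, sin θ = 3/5: (3, 3) → (-21/5, -3/5); (3, -5) → (3/5, 29/5); (-2, -5) → (23/5, 14/5)
T2 scale by (1, 1/2): (-21/5, -3/5) → (-21/5, -3/10); (3/5, 29/5) → (3/5, 29/10); (23/5, 14/5) → (23/5, 7/5)
T3 scale by (1/2, -3): (-21/5, -3/10) → (-21/10, 9/10); (3/5, 29/10) → (3/10, -87/10); (23/5, 7/5) → (23/10, -21/5)
T4 rotate counter-clockwise with cos θ = -7/25, sin θ = 24/25: (-21/10, 9/10) → (-69/250, -567/250); (3/10, -87/10) → (2067/250, 681/250); (23/10, -21/5) → (847/250, 423/125)
T5 scale by (-3, 1/2): (-69/250, -567/250) → (207/250, -567/500); (2067/250, 681/250) → (-6201/250, 681/500); (847/250, 423/125) → (-2541/250, 423/250)
T6 reflect across x = 0: (207/250, -567/500) → (-207/250, -567/500); (-6201/250, 681/500) → (6201/250, 681/500); (-2541/250, 423/250) → (2541/250, 423/250)

image vertices: (-207/250, -567/500), (6201/250, 681/500), (2541/250, 423/250)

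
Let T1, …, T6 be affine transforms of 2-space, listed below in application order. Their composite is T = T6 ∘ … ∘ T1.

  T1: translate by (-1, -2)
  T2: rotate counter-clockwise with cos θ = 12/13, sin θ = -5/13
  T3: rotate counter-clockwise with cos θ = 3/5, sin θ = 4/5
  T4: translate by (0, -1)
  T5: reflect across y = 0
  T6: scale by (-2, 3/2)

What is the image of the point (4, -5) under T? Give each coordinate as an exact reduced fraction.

T(p) = (-798/65, 537/65)

T1 translate by (-1, -2): (4, -5) → (3, -7)
T2 rotate counter-clockwise with cos θ = 12/13, sin θ = -5/13: (3, -7) → (1/13, -99/13)
T3 rotate counter-clockwise with cos θ = 3/5, sin θ = 4/5: (1/13, -99/13) → (399/65, -293/65)
T4 translate by (0, -1): (399/65, -293/65) → (399/65, -358/65)
T5 reflect across y = 0: (399/65, -358/65) → (399/65, 358/65)
T6 scale by (-2, 3/2): (399/65, 358/65) → (-798/65, 537/65)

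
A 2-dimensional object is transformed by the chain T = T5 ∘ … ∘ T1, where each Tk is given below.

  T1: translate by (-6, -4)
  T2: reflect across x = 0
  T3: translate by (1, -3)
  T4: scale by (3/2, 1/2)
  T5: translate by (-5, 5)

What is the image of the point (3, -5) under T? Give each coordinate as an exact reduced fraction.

T1 translate by (-6, -4): (3, -5) → (-3, -9)
T2 reflect across x = 0: (-3, -9) → (3, -9)
T3 translate by (1, -3): (3, -9) → (4, -12)
T4 scale by (3/2, 1/2): (4, -12) → (6, -6)
T5 translate by (-5, 5): (6, -6) → (1, -1)

T(p) = (1, -1)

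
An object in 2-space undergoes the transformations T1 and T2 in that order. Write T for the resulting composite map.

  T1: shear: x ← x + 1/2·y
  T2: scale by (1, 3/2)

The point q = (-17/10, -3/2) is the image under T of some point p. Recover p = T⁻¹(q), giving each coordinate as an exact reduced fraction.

T1 = [1 1/2 0; 0 1 0; 0 0 1]
T2·T1 = [1 1/2 0; 0 3/2 0; 0 0 1]
det M = 3/2; M⁻¹ = [1 -1/3 0; 0 2/3 0; 0 0 1]
M⁻¹ · (-17/10, -3/2)ᵀ = (-6/5, -1)ᵀ

p = (-6/5, -1)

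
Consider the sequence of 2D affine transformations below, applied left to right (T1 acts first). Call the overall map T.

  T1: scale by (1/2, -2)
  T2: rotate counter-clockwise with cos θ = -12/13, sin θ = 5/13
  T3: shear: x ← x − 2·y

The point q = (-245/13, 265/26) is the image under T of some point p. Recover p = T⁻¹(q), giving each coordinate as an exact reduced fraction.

p = (5, 5)

T1 = [1/2 0 0; 0 -2 0; 0 0 1]
T2·T1 = [-6/13 10/13 0; 5/26 24/13 0; 0 0 1]
T3·…·T1 = [-11/13 -38/13 0; 5/26 24/13 0; 0 0 1]
det M = -1; M⁻¹ = [-24/13 -38/13 0; 5/26 11/13 0; 0 0 1]
M⁻¹ · (-245/13, 265/26)ᵀ = (5, 5)ᵀ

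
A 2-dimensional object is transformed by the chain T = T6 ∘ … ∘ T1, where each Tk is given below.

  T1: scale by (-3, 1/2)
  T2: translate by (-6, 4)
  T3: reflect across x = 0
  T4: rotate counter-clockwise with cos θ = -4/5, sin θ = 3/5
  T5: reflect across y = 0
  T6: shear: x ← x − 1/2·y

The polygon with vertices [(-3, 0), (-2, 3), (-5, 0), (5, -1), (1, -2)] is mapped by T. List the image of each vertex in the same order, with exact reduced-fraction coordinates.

T1 scale by (-3, 1/2): (-3, 0) → (9, 0); (-2, 3) → (6, 3/2); (-5, 0) → (15, 0); (5, -1) → (-15, -1/2); (1, -2) → (-3, -1)
T2 translate by (-6, 4): (9, 0) → (3, 4); (6, 3/2) → (0, 11/2); (15, 0) → (9, 4); (-15, -1/2) → (-21, 7/2); (-3, -1) → (-9, 3)
T3 reflect across x = 0: (3, 4) → (-3, 4); (0, 11/2) → (0, 11/2); (9, 4) → (-9, 4); (-21, 7/2) → (21, 7/2); (-9, 3) → (9, 3)
T4 rotate counter-clockwise with cos θ = -4/5, sin θ = 3/5: (-3, 4) → (0, -5); (0, 11/2) → (-33/10, -22/5); (-9, 4) → (24/5, -43/5); (21, 7/2) → (-189/10, 49/5); (9, 3) → (-9, 3)
T5 reflect across y = 0: (0, -5) → (0, 5); (-33/10, -22/5) → (-33/10, 22/5); (24/5, -43/5) → (24/5, 43/5); (-189/10, 49/5) → (-189/10, -49/5); (-9, 3) → (-9, -3)
T6 shear: x ← x − 1/2·y: (0, 5) → (-5/2, 5); (-33/10, 22/5) → (-11/2, 22/5); (24/5, 43/5) → (1/2, 43/5); (-189/10, -49/5) → (-14, -49/5); (-9, -3) → (-15/2, -3)

image vertices: (-5/2, 5), (-11/2, 22/5), (1/2, 43/5), (-14, -49/5), (-15/2, -3)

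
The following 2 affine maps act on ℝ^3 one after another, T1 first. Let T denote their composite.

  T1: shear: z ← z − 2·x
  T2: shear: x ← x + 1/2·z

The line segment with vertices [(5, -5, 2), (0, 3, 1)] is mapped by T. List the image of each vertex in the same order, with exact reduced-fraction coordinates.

T1 shear: z ← z − 2·x: (5, -5, 2) → (5, -5, -8); (0, 3, 1) → (0, 3, 1)
T2 shear: x ← x + 1/2·z: (5, -5, -8) → (1, -5, -8); (0, 3, 1) → (1/2, 3, 1)

image vertices: (1, -5, -8), (1/2, 3, 1)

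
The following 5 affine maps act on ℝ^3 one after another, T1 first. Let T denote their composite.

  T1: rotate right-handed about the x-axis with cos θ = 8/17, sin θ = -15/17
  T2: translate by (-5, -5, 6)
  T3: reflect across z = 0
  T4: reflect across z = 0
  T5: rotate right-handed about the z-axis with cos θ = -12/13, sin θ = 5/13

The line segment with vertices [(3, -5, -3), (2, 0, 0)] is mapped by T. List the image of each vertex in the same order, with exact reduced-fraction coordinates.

T1 rotate right-handed about the x-axis with cos θ = 8/17, sin θ = -15/17: (3, -5, -3) → (3, -5, 3); (2, 0, 0) → (2, 0, 0)
T2 translate by (-5, -5, 6): (3, -5, 3) → (-2, -10, 9); (2, 0, 0) → (-3, -5, 6)
T3 reflect across z = 0: (-2, -10, 9) → (-2, -10, -9); (-3, -5, 6) → (-3, -5, -6)
T4 reflect across z = 0: (-2, -10, -9) → (-2, -10, 9); (-3, -5, -6) → (-3, -5, 6)
T5 rotate right-handed about the z-axis with cos θ = -12/13, sin θ = 5/13: (-2, -10, 9) → (74/13, 110/13, 9); (-3, -5, 6) → (61/13, 45/13, 6)

image vertices: (74/13, 110/13, 9), (61/13, 45/13, 6)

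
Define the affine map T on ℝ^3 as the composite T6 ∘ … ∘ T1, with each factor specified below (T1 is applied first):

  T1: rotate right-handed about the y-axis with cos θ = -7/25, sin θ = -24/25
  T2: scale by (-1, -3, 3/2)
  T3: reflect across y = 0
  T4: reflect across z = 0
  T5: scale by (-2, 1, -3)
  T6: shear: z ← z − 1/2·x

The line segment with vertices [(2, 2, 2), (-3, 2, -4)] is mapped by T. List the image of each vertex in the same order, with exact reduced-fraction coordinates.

image vertices: (-124/25, 6, 43/5), (234/25, 6, -63/5)

T1 rotate right-handed about the y-axis with cos θ = -7/25, sin θ = -24/25: (2, 2, 2) → (-62/25, 2, 34/25); (-3, 2, -4) → (117/25, 2, -44/25)
T2 scale by (-1, -3, 3/2): (-62/25, 2, 34/25) → (62/25, -6, 51/25); (117/25, 2, -44/25) → (-117/25, -6, -66/25)
T3 reflect across y = 0: (62/25, -6, 51/25) → (62/25, 6, 51/25); (-117/25, -6, -66/25) → (-117/25, 6, -66/25)
T4 reflect across z = 0: (62/25, 6, 51/25) → (62/25, 6, -51/25); (-117/25, 6, -66/25) → (-117/25, 6, 66/25)
T5 scale by (-2, 1, -3): (62/25, 6, -51/25) → (-124/25, 6, 153/25); (-117/25, 6, 66/25) → (234/25, 6, -198/25)
T6 shear: z ← z − 1/2·x: (-124/25, 6, 153/25) → (-124/25, 6, 43/5); (234/25, 6, -198/25) → (234/25, 6, -63/5)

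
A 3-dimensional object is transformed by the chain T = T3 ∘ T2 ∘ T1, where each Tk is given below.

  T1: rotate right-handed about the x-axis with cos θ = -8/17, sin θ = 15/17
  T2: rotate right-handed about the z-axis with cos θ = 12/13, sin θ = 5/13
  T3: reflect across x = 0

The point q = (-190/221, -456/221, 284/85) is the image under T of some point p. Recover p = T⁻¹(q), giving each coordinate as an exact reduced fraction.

T1 = [1 0 0 0; 0 -8/17 -15/17 0; 0 15/17 -8/17 0; 0 0 0 1]
T2·T1 = [12/13 40/221 75/221 0; 5/13 -96/221 -180/221 0; 0 15/17 -8/17 0; 0 0 0 1]
T3·…·T1 = [-12/13 -40/221 -75/221 0; 5/13 -96/221 -180/221 0; 0 15/17 -8/17 0; 0 0 0 1]
det M = -1; M⁻¹ = [-12/13 5/13 0 0; -40/221 -96/221 15/17 0; -75/221 -180/221 -8/17 0; 0 0 0 1]
M⁻¹ · (-190/221, -456/221, 284/85)ᵀ = (0, 4, 2/5)ᵀ

p = (0, 4, 2/5)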